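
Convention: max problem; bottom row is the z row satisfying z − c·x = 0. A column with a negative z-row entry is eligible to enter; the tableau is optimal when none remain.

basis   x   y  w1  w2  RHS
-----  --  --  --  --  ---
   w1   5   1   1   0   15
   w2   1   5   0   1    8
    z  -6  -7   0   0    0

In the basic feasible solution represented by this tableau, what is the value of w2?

w2 is basic (row 2); its value is the RHS of that row, 8.

8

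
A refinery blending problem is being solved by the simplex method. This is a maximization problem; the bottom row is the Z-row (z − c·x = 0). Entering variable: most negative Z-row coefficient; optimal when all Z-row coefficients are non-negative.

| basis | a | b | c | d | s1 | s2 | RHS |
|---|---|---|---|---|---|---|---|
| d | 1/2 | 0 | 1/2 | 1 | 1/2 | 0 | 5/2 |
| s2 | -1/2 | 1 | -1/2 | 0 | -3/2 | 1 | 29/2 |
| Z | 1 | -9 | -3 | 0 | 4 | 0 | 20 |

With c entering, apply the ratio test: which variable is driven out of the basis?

d

Column c entries and ratios — d: (5/2)/(1/2) = 5; s2: -1/2 ≤ 0, skip.
Smallest ratio is 5 in the row of d, so d leaves.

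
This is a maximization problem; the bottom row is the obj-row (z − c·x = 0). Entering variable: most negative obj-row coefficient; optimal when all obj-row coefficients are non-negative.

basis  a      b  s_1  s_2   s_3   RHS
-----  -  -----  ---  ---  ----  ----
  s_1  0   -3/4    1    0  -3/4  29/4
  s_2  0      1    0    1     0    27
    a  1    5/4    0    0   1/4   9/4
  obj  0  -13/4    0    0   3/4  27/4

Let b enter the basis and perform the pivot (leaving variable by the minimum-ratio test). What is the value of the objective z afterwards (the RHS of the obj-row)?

63/5

Ratio test on column b — row 1: entry -3/4 ≤ 0; row 2: 27/1 = 27; row 3: (9/4)/(5/4) = 9/5. Minimum is 9/5 at row 3 (a leaves); pivot element 5/4.
Pivot on row 3; the obj-row RHS becomes 27/4 − (-13/4)·(9/5) = 63/5.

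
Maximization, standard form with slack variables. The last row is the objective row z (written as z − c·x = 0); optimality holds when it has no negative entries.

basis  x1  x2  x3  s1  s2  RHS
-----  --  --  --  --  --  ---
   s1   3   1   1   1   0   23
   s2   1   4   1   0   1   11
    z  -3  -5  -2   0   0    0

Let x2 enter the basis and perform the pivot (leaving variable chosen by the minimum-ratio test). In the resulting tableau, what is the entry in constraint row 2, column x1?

1/4

Ratio test on column x2 — row 1: 23/1 = 23; row 2: 11/4 = 11/4. Minimum is 11/4 at row 2 (s2 leaves); pivot element 4.
Divide row 2 by 4; eliminate column x2 from the other rows.
In the new row 2, the x1 entry is the old entry divided by the pivot: 1/4 = 1/4.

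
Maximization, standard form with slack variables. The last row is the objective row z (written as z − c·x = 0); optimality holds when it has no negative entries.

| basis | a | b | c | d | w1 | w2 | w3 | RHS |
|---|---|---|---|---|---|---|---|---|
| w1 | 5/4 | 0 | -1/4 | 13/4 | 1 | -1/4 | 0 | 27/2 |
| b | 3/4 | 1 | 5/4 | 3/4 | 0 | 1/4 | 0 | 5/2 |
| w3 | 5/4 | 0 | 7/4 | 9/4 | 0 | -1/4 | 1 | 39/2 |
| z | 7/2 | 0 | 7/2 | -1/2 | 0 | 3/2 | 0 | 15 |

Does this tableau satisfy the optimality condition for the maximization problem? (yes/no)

no

The z-row has a negative entry -1/2 in column d, so it is not optimal.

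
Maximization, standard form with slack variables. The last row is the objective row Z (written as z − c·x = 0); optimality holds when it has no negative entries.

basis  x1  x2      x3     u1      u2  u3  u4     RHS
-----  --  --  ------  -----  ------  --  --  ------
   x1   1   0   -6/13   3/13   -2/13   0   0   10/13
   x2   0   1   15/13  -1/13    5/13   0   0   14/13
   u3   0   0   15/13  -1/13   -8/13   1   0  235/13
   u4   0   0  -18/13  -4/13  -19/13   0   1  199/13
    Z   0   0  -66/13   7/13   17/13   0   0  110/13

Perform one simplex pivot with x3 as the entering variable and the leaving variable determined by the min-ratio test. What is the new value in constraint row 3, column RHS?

Ratio test on column x3 — row 1: entry -6/13 ≤ 0; row 2: (14/13)/(15/13) = 14/15; row 3: (235/13)/(15/13) = 47/3; row 4: entry -18/13 ≤ 0. Minimum is 14/15 at row 2 (x2 leaves); pivot element 15/13.
Divide row 2 by 15/13; eliminate column x3 from the other rows.
Row 3 update in column RHS: 235/13 − (15/13)·(14/15) = 17.

17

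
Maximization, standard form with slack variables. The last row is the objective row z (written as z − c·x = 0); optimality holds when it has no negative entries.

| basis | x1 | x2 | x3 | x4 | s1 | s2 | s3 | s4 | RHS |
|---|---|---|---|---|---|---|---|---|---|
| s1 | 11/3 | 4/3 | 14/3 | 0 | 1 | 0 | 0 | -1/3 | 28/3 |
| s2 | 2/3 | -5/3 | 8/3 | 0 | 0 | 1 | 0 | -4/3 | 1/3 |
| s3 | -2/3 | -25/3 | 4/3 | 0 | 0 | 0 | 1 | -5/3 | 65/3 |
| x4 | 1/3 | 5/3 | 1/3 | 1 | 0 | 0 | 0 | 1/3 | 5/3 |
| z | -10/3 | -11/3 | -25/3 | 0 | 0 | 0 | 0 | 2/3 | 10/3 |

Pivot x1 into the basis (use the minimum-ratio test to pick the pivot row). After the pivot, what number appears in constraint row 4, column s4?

Ratio test on column x1 — row 1: (28/3)/(11/3) = 28/11; row 2: (1/3)/(2/3) = 1/2; row 3: entry -2/3 ≤ 0; row 4: (5/3)/(1/3) = 5. Minimum is 1/2 at row 2 (s2 leaves); pivot element 2/3.
Divide row 2 by 2/3; eliminate column x1 from the other rows.
Row 4 update in column s4: 1/3 − (1/3)·(-2) = 1.

1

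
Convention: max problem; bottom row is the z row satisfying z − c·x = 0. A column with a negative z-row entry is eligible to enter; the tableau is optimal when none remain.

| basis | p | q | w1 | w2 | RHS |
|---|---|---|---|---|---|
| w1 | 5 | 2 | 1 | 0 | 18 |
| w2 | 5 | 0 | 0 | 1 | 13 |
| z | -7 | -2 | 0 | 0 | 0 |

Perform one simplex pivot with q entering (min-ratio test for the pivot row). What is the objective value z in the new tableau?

18

Ratio test on column q — row 1: 18/2 = 9; row 2: entry 0 ≤ 0. Minimum is 9 at row 1 (w1 leaves); pivot element 2.
Pivot on row 1; the z-row RHS becomes 0 − (-2)·9 = 18.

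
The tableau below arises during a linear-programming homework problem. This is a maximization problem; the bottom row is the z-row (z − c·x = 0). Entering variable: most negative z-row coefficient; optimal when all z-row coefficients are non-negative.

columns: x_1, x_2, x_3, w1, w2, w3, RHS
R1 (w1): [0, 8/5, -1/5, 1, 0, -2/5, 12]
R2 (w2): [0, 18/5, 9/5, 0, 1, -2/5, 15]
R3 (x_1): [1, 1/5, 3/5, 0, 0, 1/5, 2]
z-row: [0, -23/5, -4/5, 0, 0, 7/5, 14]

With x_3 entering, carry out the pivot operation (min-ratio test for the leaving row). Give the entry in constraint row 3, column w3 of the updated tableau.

1/3

Ratio test on column x_3 — row 1: entry -1/5 ≤ 0; row 2: 15/(9/5) = 25/3; row 3: 2/(3/5) = 10/3. Minimum is 10/3 at row 3 (x_1 leaves); pivot element 3/5.
Divide row 3 by 3/5; eliminate column x_3 from the other rows.
In the new row 3, the w3 entry is the old entry divided by the pivot: (1/5)/(3/5) = 1/3.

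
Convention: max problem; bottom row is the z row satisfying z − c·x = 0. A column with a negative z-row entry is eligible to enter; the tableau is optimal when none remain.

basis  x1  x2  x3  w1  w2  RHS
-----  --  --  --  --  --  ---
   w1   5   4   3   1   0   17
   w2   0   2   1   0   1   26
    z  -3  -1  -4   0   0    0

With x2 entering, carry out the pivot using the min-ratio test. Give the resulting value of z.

17/4

Ratio test on column x2 — row 1: 17/4 = 17/4; row 2: 26/2 = 13. Minimum is 17/4 at row 1 (w1 leaves); pivot element 4.
Pivot on row 1; the z-row RHS becomes 0 − (-1)·(17/4) = 17/4.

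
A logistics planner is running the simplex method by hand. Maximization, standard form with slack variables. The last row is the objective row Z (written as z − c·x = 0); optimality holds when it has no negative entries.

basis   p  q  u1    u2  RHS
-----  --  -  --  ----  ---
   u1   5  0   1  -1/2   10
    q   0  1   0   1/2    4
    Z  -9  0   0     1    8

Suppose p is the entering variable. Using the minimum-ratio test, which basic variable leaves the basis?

Column p entries and ratios — u1: 10/5 = 2; q: 0 ≤ 0, skip.
Smallest ratio is 2 in the row of u1, so u1 leaves.

u1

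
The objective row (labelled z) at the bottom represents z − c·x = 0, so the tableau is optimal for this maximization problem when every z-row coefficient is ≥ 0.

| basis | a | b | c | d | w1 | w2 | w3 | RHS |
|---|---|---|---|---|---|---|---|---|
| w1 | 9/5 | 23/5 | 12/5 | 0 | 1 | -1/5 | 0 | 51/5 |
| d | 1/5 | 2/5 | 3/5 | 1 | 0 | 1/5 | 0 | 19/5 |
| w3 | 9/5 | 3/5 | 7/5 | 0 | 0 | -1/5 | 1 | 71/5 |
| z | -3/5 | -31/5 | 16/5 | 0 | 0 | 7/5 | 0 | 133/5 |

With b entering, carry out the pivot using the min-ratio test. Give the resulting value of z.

928/23

Ratio test on column b — row 1: (51/5)/(23/5) = 51/23; row 2: (19/5)/(2/5) = 19/2; row 3: (71/5)/(3/5) = 71/3. Minimum is 51/23 at row 1 (w1 leaves); pivot element 23/5.
Pivot on row 1; the z-row RHS becomes 133/5 − (-31/5)·(51/23) = 928/23.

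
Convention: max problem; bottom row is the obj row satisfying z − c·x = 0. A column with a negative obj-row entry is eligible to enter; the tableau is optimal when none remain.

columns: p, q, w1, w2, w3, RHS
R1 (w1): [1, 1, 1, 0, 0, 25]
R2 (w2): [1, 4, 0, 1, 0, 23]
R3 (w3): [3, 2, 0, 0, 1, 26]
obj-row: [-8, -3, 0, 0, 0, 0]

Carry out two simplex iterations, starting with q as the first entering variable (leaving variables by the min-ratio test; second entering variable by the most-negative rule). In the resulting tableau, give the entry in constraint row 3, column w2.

Ratio test on column q — row 1: 25/1 = 25; row 2: 23/4 = 23/4; row 3: 26/2 = 13. Minimum is 23/4 at row 2 (w2 leaves); pivot element 4.
Divide row 2 by 4; eliminate column q from the other rows.
Second iteration: most negative obj-row entry is -29/4 in column p, so p enters.
Ratio test on column p — row 1: (77/4)/(3/4) = 77/3; row 2: (23/4)/(1/4) = 23; row 3: (29/2)/(5/2) = 29/5. Minimum is 29/5 at row 3 (w3 leaves); pivot element 5/2.
Divide row 3 by 5/2; eliminate column p from the other rows.
After both pivots, the entry at constraint row 3, column w2 is -1/5.

-1/5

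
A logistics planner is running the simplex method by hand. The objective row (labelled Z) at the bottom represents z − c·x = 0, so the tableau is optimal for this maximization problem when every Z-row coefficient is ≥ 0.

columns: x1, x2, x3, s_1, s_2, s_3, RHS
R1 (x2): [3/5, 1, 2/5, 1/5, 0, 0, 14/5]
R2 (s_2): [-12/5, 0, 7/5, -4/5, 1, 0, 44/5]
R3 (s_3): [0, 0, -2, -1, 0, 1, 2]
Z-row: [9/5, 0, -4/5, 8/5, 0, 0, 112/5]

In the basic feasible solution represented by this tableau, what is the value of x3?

0

x3 is not in the basis, so in the current basic feasible solution x3 = 0.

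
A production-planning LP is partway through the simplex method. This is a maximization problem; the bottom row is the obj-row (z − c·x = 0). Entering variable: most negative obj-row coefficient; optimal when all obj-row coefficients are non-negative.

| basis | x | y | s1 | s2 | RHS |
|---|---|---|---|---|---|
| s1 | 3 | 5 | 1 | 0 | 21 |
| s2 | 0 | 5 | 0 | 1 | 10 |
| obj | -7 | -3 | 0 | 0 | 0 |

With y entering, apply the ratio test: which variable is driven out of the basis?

s2

Column y entries and ratios — s1: 21/5 = 21/5; s2: 10/5 = 2.
Smallest ratio is 2 in the row of s2, so s2 leaves.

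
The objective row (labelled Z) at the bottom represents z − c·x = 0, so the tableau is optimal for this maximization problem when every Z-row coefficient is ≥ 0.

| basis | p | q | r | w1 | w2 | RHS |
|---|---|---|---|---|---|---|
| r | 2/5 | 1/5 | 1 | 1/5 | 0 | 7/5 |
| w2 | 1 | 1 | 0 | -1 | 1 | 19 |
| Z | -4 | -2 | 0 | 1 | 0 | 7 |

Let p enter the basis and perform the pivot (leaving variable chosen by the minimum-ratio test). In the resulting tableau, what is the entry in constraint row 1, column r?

5/2

Ratio test on column p — row 1: (7/5)/(2/5) = 7/2; row 2: 19/1 = 19. Minimum is 7/2 at row 1 (r leaves); pivot element 2/5.
Divide row 1 by 2/5; eliminate column p from the other rows.
In the new row 1, the r entry is the old entry divided by the pivot: 1/(2/5) = 5/2.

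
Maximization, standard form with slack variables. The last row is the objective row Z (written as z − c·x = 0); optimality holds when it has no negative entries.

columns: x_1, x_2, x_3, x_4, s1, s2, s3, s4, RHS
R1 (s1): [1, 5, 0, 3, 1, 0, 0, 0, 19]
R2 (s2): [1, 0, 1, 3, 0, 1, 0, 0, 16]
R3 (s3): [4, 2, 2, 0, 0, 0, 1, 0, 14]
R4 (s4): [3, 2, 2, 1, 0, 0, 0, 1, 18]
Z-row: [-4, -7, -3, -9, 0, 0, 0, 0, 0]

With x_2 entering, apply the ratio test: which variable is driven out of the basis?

Column x_2 entries and ratios — s1: 19/5 = 19/5; s2: 0 ≤ 0, skip; s3: 14/2 = 7; s4: 18/2 = 9.
Smallest ratio is 19/5 in the row of s1, so s1 leaves.

s1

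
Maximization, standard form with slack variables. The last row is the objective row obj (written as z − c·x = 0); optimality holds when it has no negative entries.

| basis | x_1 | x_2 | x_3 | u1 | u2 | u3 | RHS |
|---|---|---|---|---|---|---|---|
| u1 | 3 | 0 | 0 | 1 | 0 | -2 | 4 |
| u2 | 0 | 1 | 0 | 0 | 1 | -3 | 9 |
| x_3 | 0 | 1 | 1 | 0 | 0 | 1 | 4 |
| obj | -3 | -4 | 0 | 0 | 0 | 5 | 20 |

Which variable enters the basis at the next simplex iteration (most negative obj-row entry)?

x_2

Negative obj-row entries: x_1: -3, x_2: -4.
The most negative is -4 in column x_2, so x_2 enters.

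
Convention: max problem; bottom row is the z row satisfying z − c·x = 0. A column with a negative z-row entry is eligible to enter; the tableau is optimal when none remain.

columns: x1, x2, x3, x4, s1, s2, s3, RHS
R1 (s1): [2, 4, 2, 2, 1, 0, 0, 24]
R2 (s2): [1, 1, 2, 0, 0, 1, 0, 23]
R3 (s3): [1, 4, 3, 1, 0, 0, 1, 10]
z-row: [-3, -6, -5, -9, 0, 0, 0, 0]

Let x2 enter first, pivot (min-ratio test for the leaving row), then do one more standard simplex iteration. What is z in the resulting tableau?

Ratio test on column x2 — row 1: 24/4 = 6; row 2: 23/1 = 23; row 3: 10/4 = 5/2. Minimum is 5/2 at row 3 (s3 leaves); pivot element 4.
Pivot on row 3; the z-row RHS becomes 0 − (-6)·(5/2) = 15.
Next entering variable (most negative z-row entry -15/2): x4.
Ratio test on column x4 — row 1: 14/1 = 14; row 2: entry -1/4 ≤ 0; row 3: (5/2)/(1/4) = 10. Minimum is 10 at row 3 (x2 leaves); pivot element 1/4.
After the second pivot the z-row RHS is 15 − (-15/2)·10 = 90.

90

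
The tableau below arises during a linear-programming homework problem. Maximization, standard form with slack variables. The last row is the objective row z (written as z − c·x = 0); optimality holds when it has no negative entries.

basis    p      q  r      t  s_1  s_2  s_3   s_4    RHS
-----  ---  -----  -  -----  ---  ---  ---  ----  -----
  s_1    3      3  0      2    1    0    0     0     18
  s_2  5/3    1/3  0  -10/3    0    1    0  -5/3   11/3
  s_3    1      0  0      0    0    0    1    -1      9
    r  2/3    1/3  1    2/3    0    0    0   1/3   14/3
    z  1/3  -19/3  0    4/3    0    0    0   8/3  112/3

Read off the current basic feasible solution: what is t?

t is not in the basis, so in the current basic feasible solution t = 0.

0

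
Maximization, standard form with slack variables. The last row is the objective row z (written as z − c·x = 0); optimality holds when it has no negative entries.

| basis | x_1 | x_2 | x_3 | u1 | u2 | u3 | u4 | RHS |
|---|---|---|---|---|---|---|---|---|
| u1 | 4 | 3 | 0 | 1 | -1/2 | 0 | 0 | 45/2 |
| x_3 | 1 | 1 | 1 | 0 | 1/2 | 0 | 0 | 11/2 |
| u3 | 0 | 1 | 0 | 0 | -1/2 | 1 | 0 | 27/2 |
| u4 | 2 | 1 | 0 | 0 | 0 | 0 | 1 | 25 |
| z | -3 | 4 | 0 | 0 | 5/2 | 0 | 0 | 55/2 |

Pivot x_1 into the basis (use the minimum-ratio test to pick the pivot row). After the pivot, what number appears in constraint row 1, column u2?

-5/2

Ratio test on column x_1 — row 1: (45/2)/4 = 45/8; row 2: (11/2)/1 = 11/2; row 3: entry 0 ≤ 0; row 4: 25/2 = 25/2. Minimum is 11/2 at row 2 (x_3 leaves); pivot element 1.
Divide row 2 by 1; eliminate column x_1 from the other rows.
Row 1 update in column u2: -1/2 − 4·(1/2) = -5/2.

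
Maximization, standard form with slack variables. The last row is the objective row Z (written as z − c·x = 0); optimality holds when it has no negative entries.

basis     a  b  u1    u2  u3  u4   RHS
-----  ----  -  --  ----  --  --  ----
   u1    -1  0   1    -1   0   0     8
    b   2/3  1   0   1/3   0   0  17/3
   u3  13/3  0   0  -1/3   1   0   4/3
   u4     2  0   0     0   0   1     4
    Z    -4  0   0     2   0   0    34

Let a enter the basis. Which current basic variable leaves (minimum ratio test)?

Column a entries and ratios — u1: -1 ≤ 0, skip; b: (17/3)/(2/3) = 17/2; u3: (4/3)/(13/3) = 4/13; u4: 4/2 = 2.
Smallest ratio is 4/13 in the row of u3, so u3 leaves.

u3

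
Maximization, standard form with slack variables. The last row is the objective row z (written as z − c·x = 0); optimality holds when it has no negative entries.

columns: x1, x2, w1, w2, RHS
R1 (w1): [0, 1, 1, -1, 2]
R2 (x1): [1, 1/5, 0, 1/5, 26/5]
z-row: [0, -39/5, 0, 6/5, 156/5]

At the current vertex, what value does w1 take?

2

w1 is basic (row 1); its value is the RHS of that row, 2.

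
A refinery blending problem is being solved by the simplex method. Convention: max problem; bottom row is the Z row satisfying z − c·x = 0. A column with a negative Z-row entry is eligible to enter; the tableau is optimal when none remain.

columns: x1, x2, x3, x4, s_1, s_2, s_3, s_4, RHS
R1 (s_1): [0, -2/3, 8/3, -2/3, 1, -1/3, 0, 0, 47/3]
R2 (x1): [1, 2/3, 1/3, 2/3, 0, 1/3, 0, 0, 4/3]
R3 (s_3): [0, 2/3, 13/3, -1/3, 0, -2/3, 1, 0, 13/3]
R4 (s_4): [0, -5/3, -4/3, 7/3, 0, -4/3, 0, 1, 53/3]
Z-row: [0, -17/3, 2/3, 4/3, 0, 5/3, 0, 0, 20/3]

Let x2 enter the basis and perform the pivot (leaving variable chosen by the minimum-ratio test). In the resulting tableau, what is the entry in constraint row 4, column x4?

Ratio test on column x2 — row 1: entry -2/3 ≤ 0; row 2: (4/3)/(2/3) = 2; row 3: (13/3)/(2/3) = 13/2; row 4: entry -5/3 ≤ 0. Minimum is 2 at row 2 (x1 leaves); pivot element 2/3.
Divide row 2 by 2/3; eliminate column x2 from the other rows.
Row 4 update in column x4: 7/3 − (-5/3)·1 = 4.

4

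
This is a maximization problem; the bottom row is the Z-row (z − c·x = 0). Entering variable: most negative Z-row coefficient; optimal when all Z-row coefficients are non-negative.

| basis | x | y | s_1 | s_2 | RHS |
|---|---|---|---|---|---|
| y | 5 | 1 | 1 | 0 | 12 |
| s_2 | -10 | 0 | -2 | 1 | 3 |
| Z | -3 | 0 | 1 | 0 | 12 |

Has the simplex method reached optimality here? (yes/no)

The Z-row has a negative entry -3 in column x, so it is not optimal.

no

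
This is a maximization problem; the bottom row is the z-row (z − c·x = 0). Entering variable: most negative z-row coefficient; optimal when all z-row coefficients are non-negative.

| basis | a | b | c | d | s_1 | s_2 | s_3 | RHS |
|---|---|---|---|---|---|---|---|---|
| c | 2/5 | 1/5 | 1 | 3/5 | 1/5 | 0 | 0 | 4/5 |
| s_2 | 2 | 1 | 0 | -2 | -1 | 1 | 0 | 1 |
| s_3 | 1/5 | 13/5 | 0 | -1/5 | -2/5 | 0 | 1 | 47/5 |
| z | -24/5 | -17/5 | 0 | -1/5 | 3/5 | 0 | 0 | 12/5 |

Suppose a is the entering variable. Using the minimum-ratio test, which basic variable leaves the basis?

s_2

Column a entries and ratios — c: (4/5)/(2/5) = 2; s_2: 1/2 = 1/2; s_3: (47/5)/(1/5) = 47.
Smallest ratio is 1/2 in the row of s_2, so s_2 leaves.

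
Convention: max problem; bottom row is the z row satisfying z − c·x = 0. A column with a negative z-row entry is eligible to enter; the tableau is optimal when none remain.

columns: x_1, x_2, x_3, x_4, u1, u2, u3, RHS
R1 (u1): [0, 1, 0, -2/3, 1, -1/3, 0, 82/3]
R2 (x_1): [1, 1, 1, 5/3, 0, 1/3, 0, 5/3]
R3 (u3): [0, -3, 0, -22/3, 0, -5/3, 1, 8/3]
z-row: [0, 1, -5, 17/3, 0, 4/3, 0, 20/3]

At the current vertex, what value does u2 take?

0

u2 is not in the basis, so in the current basic feasible solution u2 = 0.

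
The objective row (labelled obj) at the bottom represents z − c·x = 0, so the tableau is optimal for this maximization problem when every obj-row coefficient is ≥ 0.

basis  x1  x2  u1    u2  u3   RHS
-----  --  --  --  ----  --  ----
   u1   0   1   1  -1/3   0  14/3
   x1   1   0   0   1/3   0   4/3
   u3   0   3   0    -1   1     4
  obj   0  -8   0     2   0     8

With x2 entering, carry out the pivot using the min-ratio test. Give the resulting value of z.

Ratio test on column x2 — row 1: (14/3)/1 = 14/3; row 2: entry 0 ≤ 0; row 3: 4/3 = 4/3. Minimum is 4/3 at row 3 (u3 leaves); pivot element 3.
Pivot on row 3; the obj-row RHS becomes 8 − (-8)·(4/3) = 56/3.

56/3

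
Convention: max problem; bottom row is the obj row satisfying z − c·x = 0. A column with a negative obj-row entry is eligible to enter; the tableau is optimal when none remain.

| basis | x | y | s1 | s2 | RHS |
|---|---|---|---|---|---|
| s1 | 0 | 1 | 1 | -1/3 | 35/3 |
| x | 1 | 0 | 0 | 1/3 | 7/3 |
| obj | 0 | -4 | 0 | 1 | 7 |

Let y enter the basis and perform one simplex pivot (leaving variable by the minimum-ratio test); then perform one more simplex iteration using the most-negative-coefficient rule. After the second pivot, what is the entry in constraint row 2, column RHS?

Ratio test on column y — row 1: (35/3)/1 = 35/3; row 2: entry 0 ≤ 0. Minimum is 35/3 at row 1 (s1 leaves); pivot element 1.
Divide row 1 by 1; eliminate column y from the other rows.
Second iteration: most negative obj-row entry is -1/3 in column s2, so s2 enters.
Ratio test on column s2 — row 1: entry -1/3 ≤ 0; row 2: (7/3)/(1/3) = 7. Minimum is 7 at row 2 (x leaves); pivot element 1/3.
Divide row 2 by 1/3; eliminate column s2 from the other rows.
After both pivots, the entry at constraint row 2, column RHS is 7.

7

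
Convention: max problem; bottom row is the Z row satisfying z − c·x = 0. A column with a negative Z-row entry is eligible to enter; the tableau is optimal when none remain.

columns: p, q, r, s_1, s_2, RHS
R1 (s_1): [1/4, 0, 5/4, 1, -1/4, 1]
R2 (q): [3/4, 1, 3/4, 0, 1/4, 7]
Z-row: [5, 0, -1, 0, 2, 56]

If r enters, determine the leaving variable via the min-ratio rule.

s_1

Column r entries and ratios — s_1: 1/(5/4) = 4/5; q: 7/(3/4) = 28/3.
Smallest ratio is 4/5 in the row of s_1, so s_1 leaves.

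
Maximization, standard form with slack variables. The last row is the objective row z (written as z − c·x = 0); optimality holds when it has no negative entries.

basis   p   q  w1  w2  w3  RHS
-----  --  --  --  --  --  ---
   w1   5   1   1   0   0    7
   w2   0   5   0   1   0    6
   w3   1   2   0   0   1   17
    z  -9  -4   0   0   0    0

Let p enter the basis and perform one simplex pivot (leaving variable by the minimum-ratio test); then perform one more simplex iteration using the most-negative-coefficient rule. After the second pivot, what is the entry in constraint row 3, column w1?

-1/5

Ratio test on column p — row 1: 7/5 = 7/5; row 2: entry 0 ≤ 0; row 3: 17/1 = 17. Minimum is 7/5 at row 1 (w1 leaves); pivot element 5.
Divide row 1 by 5; eliminate column p from the other rows.
Second iteration: most negative z-row entry is -11/5 in column q, so q enters.
Ratio test on column q — row 1: (7/5)/(1/5) = 7; row 2: 6/5 = 6/5; row 3: (78/5)/(9/5) = 26/3. Minimum is 6/5 at row 2 (w2 leaves); pivot element 5.
Divide row 2 by 5; eliminate column q from the other rows.
After both pivots, the entry at constraint row 3, column w1 is -1/5.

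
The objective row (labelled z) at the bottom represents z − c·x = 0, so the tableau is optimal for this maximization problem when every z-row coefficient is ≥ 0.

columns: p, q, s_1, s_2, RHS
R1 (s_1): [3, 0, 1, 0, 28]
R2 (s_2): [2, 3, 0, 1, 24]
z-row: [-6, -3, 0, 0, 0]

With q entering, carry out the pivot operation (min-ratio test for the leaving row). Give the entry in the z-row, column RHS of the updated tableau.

Ratio test on column q — row 1: entry 0 ≤ 0; row 2: 24/3 = 8. Minimum is 8 at row 2 (s_2 leaves); pivot element 3.
Divide row 2 by 3; eliminate column q from the other rows.
z-row update in column RHS: 0 − (-3)·8 = 24.

24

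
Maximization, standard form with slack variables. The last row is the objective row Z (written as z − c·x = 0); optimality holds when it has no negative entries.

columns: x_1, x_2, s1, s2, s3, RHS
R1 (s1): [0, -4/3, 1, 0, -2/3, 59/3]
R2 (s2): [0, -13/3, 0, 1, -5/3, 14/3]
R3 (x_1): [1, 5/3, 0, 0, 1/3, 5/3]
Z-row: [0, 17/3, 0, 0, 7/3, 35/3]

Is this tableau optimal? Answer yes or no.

yes

Every Z-row coefficient is ≥ 0, so the tableau is optimal.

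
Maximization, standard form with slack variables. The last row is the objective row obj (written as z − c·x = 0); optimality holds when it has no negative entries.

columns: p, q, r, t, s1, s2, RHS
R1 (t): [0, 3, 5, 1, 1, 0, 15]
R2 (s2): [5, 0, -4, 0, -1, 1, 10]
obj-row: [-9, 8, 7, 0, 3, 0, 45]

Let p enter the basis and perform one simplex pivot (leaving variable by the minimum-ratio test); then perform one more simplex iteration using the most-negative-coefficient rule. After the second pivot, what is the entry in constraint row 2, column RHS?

Ratio test on column p — row 1: entry 0 ≤ 0; row 2: 10/5 = 2. Minimum is 2 at row 2 (s2 leaves); pivot element 5.
Divide row 2 by 5; eliminate column p from the other rows.
Second iteration: most negative obj-row entry is -1/5 in column r, so r enters.
Ratio test on column r — row 1: 15/5 = 3; row 2: entry -4/5 ≤ 0. Minimum is 3 at row 1 (t leaves); pivot element 5.
Divide row 1 by 5; eliminate column r from the other rows.
After both pivots, the entry at constraint row 2, column RHS is 22/5.

22/5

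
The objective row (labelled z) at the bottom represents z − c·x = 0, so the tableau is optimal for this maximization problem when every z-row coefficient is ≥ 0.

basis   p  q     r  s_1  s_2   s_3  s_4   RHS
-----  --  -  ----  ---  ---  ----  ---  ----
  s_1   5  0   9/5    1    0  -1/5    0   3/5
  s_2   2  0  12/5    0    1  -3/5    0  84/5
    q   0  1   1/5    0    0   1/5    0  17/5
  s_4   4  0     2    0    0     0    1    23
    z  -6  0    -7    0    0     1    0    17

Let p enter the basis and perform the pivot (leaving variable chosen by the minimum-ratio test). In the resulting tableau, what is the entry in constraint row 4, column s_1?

-4/5

Ratio test on column p — row 1: (3/5)/5 = 3/25; row 2: (84/5)/2 = 42/5; row 3: entry 0 ≤ 0; row 4: 23/4 = 23/4. Minimum is 3/25 at row 1 (s_1 leaves); pivot element 5.
Divide row 1 by 5; eliminate column p from the other rows.
Row 4 update in column s_1: 0 − 4·(1/5) = -4/5.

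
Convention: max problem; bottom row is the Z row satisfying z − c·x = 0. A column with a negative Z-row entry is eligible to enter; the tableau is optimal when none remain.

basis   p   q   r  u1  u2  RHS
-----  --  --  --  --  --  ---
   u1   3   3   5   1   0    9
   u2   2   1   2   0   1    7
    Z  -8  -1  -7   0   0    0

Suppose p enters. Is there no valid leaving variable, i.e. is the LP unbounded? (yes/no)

no

Column p has positive entries in row(s) 1, 2, so the ratio test bounds it — not unbounded.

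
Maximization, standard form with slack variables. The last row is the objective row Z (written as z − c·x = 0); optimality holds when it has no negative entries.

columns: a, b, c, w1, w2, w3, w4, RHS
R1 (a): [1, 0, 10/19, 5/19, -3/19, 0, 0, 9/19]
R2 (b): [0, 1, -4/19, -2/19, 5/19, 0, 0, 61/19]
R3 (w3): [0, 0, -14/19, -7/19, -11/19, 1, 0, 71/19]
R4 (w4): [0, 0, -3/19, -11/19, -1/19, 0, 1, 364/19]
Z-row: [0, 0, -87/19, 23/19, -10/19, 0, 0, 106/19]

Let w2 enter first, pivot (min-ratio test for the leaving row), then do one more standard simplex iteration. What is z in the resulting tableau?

Ratio test on column w2 — row 1: entry -3/19 ≤ 0; row 2: (61/19)/(5/19) = 61/5; row 3: entry -11/19 ≤ 0; row 4: entry -1/19 ≤ 0. Minimum is 61/5 at row 2 (b leaves); pivot element 5/19.
Pivot on row 2; the Z-row RHS becomes 106/19 − (-10/19)·(61/5) = 12.
Next entering variable (most negative Z-row entry -5): c.
Ratio test on column c — row 1: (12/5)/(2/5) = 6; row 2: entry -4/5 ≤ 0; row 3: entry -6/5 ≤ 0; row 4: entry -1/5 ≤ 0. Minimum is 6 at row 1 (a leaves); pivot element 2/5.
After the second pivot the Z-row RHS is 12 − (-5)·6 = 42.

42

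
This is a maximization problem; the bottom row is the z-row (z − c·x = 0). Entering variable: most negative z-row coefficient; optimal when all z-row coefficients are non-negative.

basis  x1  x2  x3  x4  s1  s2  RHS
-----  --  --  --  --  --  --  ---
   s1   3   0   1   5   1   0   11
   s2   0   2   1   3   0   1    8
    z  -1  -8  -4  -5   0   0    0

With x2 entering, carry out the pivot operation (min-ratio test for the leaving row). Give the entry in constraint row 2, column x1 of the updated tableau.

Ratio test on column x2 — row 1: entry 0 ≤ 0; row 2: 8/2 = 4. Minimum is 4 at row 2 (s2 leaves); pivot element 2.
Divide row 2 by 2; eliminate column x2 from the other rows.
In the new row 2, the x1 entry is the old entry divided by the pivot: 0/2 = 0.

0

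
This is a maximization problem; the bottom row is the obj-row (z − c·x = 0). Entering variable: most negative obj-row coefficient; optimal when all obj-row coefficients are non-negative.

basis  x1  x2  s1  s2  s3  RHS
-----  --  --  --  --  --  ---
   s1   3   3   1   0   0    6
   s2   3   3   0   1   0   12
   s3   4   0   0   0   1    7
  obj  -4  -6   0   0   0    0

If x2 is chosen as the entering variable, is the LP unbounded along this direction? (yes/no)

no

Column x2 has positive entries in row(s) 1, 2, so the ratio test bounds it — not unbounded.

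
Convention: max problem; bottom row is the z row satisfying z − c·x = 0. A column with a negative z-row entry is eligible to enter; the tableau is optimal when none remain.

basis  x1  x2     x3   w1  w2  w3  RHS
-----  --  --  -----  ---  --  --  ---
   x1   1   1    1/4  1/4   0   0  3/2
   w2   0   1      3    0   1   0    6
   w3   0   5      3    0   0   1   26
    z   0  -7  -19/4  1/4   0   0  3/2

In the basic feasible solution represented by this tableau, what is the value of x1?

3/2

x1 is basic (row 1); its value is the RHS of that row, 3/2.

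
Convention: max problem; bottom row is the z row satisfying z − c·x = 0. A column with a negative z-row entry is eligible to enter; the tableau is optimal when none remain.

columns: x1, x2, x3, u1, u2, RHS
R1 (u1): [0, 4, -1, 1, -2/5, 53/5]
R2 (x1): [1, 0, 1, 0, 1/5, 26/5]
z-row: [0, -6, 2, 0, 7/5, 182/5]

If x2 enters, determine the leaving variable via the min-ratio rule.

Column x2 entries and ratios — u1: (53/5)/4 = 53/20; x1: 0 ≤ 0, skip.
Smallest ratio is 53/20 in the row of u1, so u1 leaves.

u1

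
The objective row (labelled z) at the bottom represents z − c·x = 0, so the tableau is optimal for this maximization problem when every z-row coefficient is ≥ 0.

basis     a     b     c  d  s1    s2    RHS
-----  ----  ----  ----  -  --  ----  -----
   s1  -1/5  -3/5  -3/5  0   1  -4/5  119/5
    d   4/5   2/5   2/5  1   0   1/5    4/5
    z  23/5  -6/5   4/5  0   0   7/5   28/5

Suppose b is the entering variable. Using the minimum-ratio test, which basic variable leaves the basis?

d

Column b entries and ratios — s1: -3/5 ≤ 0, skip; d: (4/5)/(2/5) = 2.
Smallest ratio is 2 in the row of d, so d leaves.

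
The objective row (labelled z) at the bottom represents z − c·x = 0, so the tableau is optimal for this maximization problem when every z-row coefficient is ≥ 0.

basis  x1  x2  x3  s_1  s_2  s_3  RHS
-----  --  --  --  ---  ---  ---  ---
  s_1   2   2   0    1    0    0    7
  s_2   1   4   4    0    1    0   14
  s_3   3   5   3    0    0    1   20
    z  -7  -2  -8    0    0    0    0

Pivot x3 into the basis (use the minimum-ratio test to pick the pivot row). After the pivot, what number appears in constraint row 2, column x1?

1/4

Ratio test on column x3 — row 1: entry 0 ≤ 0; row 2: 14/4 = 7/2; row 3: 20/3 = 20/3. Minimum is 7/2 at row 2 (s_2 leaves); pivot element 4.
Divide row 2 by 4; eliminate column x3 from the other rows.
In the new row 2, the x1 entry is the old entry divided by the pivot: 1/4 = 1/4.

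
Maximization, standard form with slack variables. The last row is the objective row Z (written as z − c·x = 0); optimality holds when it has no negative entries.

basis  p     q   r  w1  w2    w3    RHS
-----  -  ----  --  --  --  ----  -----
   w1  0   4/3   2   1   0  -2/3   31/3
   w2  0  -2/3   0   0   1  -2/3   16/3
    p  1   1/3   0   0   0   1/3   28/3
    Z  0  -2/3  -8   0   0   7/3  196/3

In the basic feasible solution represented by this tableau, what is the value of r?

r is not in the basis, so in the current basic feasible solution r = 0.

0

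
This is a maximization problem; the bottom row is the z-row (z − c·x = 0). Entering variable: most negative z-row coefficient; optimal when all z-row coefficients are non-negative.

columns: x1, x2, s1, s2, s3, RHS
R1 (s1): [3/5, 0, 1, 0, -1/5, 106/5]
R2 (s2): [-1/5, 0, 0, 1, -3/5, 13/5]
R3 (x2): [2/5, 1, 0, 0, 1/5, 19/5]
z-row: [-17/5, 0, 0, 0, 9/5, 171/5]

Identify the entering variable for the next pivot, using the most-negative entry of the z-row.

x1

Negative z-row entries: x1: -17/5.
The most negative is -17/5 in column x1, so x1 enters.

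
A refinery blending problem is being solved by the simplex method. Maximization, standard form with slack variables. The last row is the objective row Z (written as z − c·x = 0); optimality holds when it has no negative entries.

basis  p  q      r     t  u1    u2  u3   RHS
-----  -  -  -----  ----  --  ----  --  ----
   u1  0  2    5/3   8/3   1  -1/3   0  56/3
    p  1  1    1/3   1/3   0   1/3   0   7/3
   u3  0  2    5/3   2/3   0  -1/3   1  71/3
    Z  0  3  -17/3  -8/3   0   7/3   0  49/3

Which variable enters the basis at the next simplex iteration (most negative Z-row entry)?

r

Negative Z-row entries: r: -17/3, t: -8/3.
The most negative is -17/3 in column r, so r enters.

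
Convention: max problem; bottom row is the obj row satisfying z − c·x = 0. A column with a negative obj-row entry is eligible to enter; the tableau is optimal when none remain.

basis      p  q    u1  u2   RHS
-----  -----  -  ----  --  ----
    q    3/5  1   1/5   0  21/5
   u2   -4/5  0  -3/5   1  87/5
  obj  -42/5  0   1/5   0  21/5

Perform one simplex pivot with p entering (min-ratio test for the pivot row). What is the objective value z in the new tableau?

63

Ratio test on column p — row 1: (21/5)/(3/5) = 7; row 2: entry -4/5 ≤ 0. Minimum is 7 at row 1 (q leaves); pivot element 3/5.
Pivot on row 1; the obj-row RHS becomes 21/5 − (-42/5)·7 = 63.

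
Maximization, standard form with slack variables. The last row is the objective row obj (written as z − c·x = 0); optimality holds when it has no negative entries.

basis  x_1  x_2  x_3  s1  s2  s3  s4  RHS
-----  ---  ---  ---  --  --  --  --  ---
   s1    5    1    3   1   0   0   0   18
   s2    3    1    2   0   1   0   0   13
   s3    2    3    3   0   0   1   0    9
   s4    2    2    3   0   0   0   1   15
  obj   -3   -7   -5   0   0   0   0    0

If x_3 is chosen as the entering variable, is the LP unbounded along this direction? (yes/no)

no

Column x_3 has positive entries in row(s) 1, 2, 3, 4, so the ratio test bounds it — not unbounded.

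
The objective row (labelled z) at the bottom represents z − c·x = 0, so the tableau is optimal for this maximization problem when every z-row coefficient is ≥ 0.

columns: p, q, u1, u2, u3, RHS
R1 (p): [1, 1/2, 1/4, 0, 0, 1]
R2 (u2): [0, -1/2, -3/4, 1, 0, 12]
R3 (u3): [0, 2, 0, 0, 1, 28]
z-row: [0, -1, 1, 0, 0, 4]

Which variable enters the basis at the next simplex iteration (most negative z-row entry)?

Negative z-row entries: q: -1.
The most negative is -1 in column q, so q enters.

q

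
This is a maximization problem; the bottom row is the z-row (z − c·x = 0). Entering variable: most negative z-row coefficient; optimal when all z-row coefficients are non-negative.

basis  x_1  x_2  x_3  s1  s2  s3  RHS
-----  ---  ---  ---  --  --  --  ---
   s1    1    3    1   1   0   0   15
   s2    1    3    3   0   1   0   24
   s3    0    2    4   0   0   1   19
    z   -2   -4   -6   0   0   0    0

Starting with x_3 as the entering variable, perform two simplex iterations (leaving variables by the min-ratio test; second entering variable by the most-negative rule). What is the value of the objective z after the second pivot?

Ratio test on column x_3 — row 1: 15/1 = 15; row 2: 24/3 = 8; row 3: 19/4 = 19/4. Minimum is 19/4 at row 3 (s3 leaves); pivot element 4.
Pivot on row 3; the z-row RHS becomes 0 − (-6)·(19/4) = 57/2.
Next entering variable (most negative z-row entry -2): x_1.
Ratio test on column x_1 — row 1: (41/4)/1 = 41/4; row 2: (39/4)/1 = 39/4; row 3: entry 0 ≤ 0. Minimum is 39/4 at row 2 (s2 leaves); pivot element 1.
After the second pivot the z-row RHS is 57/2 − (-2)·(39/4) = 48.

48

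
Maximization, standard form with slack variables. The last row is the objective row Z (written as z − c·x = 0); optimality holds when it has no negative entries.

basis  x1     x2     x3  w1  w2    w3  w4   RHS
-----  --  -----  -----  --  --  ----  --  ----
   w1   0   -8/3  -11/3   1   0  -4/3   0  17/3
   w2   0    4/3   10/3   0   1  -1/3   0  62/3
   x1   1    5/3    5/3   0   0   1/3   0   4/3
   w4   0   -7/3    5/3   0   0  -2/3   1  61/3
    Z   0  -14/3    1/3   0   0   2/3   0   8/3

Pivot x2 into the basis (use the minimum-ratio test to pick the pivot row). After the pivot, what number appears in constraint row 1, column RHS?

39/5

Ratio test on column x2 — row 1: entry -8/3 ≤ 0; row 2: (62/3)/(4/3) = 31/2; row 3: (4/3)/(5/3) = 4/5; row 4: entry -7/3 ≤ 0. Minimum is 4/5 at row 3 (x1 leaves); pivot element 5/3.
Divide row 3 by 5/3; eliminate column x2 from the other rows.
Row 1 update in column RHS: 17/3 − (-8/3)·(4/5) = 39/5.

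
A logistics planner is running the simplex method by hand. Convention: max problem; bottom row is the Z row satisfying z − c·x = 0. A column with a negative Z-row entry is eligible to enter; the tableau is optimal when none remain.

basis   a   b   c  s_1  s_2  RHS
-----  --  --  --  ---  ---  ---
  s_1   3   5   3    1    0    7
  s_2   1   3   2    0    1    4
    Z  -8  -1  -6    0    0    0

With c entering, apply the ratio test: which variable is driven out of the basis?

Column c entries and ratios — s_1: 7/3 = 7/3; s_2: 4/2 = 2.
Smallest ratio is 2 in the row of s_2, so s_2 leaves.

s_2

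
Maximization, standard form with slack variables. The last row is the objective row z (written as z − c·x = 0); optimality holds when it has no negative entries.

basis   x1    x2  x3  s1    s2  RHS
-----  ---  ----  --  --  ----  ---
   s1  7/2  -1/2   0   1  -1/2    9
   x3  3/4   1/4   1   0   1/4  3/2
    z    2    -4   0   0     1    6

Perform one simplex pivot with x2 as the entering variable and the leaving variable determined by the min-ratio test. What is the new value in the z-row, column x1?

14

Ratio test on column x2 — row 1: entry -1/2 ≤ 0; row 2: (3/2)/(1/4) = 6. Minimum is 6 at row 2 (x3 leaves); pivot element 1/4.
Divide row 2 by 1/4; eliminate column x2 from the other rows.
z-row update in column x1: 2 − (-4)·3 = 14.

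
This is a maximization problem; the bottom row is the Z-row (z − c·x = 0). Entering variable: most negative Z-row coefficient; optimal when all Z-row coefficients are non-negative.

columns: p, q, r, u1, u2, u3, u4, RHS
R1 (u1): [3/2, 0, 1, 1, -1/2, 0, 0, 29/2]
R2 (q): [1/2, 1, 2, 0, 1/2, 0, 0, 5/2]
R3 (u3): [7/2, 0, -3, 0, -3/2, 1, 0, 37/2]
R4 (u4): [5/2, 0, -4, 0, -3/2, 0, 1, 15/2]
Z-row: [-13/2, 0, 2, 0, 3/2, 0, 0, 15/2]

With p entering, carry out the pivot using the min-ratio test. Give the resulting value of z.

Ratio test on column p — row 1: (29/2)/(3/2) = 29/3; row 2: (5/2)/(1/2) = 5; row 3: (37/2)/(7/2) = 37/7; row 4: (15/2)/(5/2) = 3. Minimum is 3 at row 4 (u4 leaves); pivot element 5/2.
Pivot on row 4; the Z-row RHS becomes 15/2 − (-13/2)·3 = 27.

27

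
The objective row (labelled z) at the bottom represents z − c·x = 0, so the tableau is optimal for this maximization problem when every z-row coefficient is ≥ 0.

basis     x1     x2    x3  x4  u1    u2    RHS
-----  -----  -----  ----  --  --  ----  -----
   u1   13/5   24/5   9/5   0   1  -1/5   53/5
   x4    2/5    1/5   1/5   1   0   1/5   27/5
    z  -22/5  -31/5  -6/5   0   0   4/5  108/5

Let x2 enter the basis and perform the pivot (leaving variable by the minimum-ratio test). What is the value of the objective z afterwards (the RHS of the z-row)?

847/24

Ratio test on column x2 — row 1: (53/5)/(24/5) = 53/24; row 2: (27/5)/(1/5) = 27. Minimum is 53/24 at row 1 (u1 leaves); pivot element 24/5.
Pivot on row 1; the z-row RHS becomes 108/5 − (-31/5)·(53/24) = 847/24.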